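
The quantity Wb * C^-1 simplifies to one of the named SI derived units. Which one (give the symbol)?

Wb = V·s (flux: a volt is a weber per second),
    = kg·m²·s⁻²·A⁻¹.
C = A·s = s·A (charge = current × time).
So C⁻¹ = s⁻¹·A⁻¹.
Combining: Wb·C⁻¹ = (kg·m²·s⁻²·A⁻¹) · (s⁻¹·A⁻¹) = kg·m²·s⁻³·A⁻².
kg·m²·s⁻³·A⁻² is the base-SI form of the ohm.

Ω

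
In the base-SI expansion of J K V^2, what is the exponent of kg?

J = N·m (work = force × distance),
    = kg·m²·s⁻².
V = W/A (potential = power per current),
    = kg·m²·s⁻³·A⁻¹.
So V² = kg²·m⁴·s⁻⁶·A⁻².
Combining: J·K·V² = (kg·m²·s⁻²) · K · (kg²·m⁴·s⁻⁶·A⁻²) = kg³·m⁶·s⁻⁸·A⁻²·K.
The exponent of kg is 3.

3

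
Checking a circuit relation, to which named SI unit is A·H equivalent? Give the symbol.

H = Wb/A (inductance = flux per current),
    = kg·m²·s⁻²·A⁻².
Combining: A·H = A · (kg·m²·s⁻²·A⁻²) = kg·m²·s⁻²·A⁻¹.
kg·m²·s⁻²·A⁻¹ is the base-SI form of the weber.

Wb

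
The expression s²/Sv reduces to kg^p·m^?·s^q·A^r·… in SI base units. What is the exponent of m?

Sv = J/kg (equivalent dose = energy per mass),
    = m²·s⁻².
So Sv⁻¹ = m⁻²·s².
Combining: Sv⁻¹·s² = (m⁻²·s²) · s² = m⁻²·s⁴.
The exponent of m is -2.

-2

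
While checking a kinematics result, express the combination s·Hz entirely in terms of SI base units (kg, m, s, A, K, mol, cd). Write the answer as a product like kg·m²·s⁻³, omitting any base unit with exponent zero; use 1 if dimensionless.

Hz = 1/s = s⁻¹ (frequency is cycles per second).
Combining: s·Hz = s · s⁻¹ = 1.

1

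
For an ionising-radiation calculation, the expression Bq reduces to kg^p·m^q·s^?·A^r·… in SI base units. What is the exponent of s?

Bq = s⁻¹.
The exponent of s is -1.

-1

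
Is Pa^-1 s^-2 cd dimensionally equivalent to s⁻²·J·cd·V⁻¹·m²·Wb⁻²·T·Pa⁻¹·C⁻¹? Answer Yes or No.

No

Left side:
  Pa = N/m² (pressure = force per area),
      = kg·m⁻¹·s⁻².
  So Pa⁻¹ = kg⁻¹·m·s².
  Combining: Pa⁻¹·s⁻²·cd = (kg⁻¹·m·s²) · s⁻² · cd = kg⁻¹·m·cd.
Right side:
  J = N·m (work = force × distance),
      = kg·m²·s⁻².
  V = W/A (potential = power per current),
      = kg·m²·s⁻³·A⁻¹.
  So V⁻¹ = kg⁻¹·m⁻²·s³·A.
  Wb = V·s (flux: a volt is a weber per second),
      = kg·m²·s⁻²·A⁻¹.
  So Wb⁻² = kg⁻²·m⁻⁴·s⁴·A².
  T = Wb/m² (flux density = flux per area),
      = kg·s⁻²·A⁻¹.
  Pa = N/m² (pressure = force per area),
      = kg·m⁻¹·s⁻².
  So Pa⁻¹ = kg⁻¹·m·s².
  C = A·s = s·A (charge = current × time).
  So C⁻¹ = s⁻¹·A⁻¹.
  Combining: s⁻²·J·cd·V⁻¹·m²·Wb⁻²·T·Pa⁻¹·C⁻¹ = s⁻² · (kg·m²·s⁻²) · cd · (kg⁻¹·m⁻²·s³·A) · m² · (kg⁻²·m⁻⁴·s⁴·A²) · (kg·s⁻²·A⁻¹) · (kg⁻¹·m·s²) · (s⁻¹·A⁻¹) = kg⁻²·m⁻¹·s²·A·cd.
Left is kg⁻¹·m·cd; right is kg⁻²·m⁻¹·s²·A·cd — different.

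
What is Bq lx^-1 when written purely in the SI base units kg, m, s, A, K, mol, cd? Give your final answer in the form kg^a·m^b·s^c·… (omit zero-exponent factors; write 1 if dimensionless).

Bq = s⁻¹.
lx = m⁻²·cd.
So lx⁻¹ = m²·cd⁻¹.
Combining: Bq·lx⁻¹ = s⁻¹ · (m²·cd⁻¹) = m²·s⁻¹·cd⁻¹.

m²·s⁻¹·cd⁻¹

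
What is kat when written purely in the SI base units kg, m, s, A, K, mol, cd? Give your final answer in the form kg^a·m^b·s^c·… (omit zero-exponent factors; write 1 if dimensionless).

s⁻¹·mol

kat = s⁻¹·mol.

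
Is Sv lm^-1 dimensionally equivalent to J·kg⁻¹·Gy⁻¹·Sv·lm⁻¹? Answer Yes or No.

Left side:
  Sv = m²·s⁻².
  lm = cd.
  So lm⁻¹ = cd⁻¹.
  Combining: Sv·lm⁻¹ = (m²·s⁻²) · cd⁻¹ = m²·s⁻²·cd⁻¹.
Right side:
  J = kg·m²·s⁻².
  Gy = m²·s⁻².
  So Gy⁻¹ = m⁻²·s².
  Sv = m²·s⁻².
  lm = cd.
  So lm⁻¹ = cd⁻¹.
  Combining: J·kg⁻¹·Gy⁻¹·Sv·lm⁻¹ = (kg·m²·s⁻²) · kg⁻¹ · (m⁻²·s²) · (m²·s⁻²) · cd⁻¹ = m²·s⁻²·cd⁻¹.
Both reduce to m²·s⁻²·cd⁻¹.

Yes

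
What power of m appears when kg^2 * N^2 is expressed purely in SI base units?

N = kg·m·s⁻².
So N² = kg²·m²·s⁻⁴.
Combining: kg²·N² = kg² · (kg²·m²·s⁻⁴) = kg⁴·m²·s⁻⁴.
The exponent of m is 2.

2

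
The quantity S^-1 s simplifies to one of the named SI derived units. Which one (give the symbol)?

S = kg⁻¹·m⁻²·s³·A².
So S⁻¹ = kg·m²·s⁻³·A⁻².
Combining: S⁻¹·s = (kg·m²·s⁻³·A⁻²) · s = kg·m²·s⁻²·A⁻².
kg·m²·s⁻²·A⁻² is the base-SI form of the henry.

H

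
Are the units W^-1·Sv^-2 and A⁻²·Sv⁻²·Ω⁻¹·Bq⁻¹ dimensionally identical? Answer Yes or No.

Left side:
  W = J/s (power = energy per time),
      = kg·m²·s⁻³.
  So W⁻¹ = kg⁻¹·m⁻²·s³.
  Sv = J/kg (equivalent dose = energy per mass),
      = m²·s⁻².
  So Sv⁻² = m⁻⁴·s⁴.
  Combining: W⁻¹·Sv⁻² = (kg⁻¹·m⁻²·s³) · (m⁻⁴·s⁴) = kg⁻¹·m⁻⁶·s⁷.
Right side:
  Sv = m²·s⁻².
  So Sv⁻² = m⁻⁴·s⁴.
  Ω = kg·m²·s⁻³·A⁻².
  So Ω⁻¹ = kg⁻¹·m⁻²·s³·A².
  Bq = s⁻¹.
  So Bq⁻¹ = s.
  Combining: A⁻²·Sv⁻²·Ω⁻¹·Bq⁻¹ = A⁻² · (m⁻⁴·s⁴) · (kg⁻¹·m⁻²·s³·A²) · s = kg⁻¹·m⁻⁶·s⁸.
Left is kg⁻¹·m⁻⁶·s⁷; right is kg⁻¹·m⁻⁶·s⁸ — different.

No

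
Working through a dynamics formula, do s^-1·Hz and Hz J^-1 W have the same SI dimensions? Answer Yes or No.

Yes

Left side:
  Hz = s⁻¹.
  Combining: s⁻¹·Hz = s⁻¹ · s⁻¹ = s⁻².
Right side:
  Hz = s⁻¹.
  J = kg·m²·s⁻².
  So J⁻¹ = kg⁻¹·m⁻²·s².
  W = kg·m²·s⁻³.
  Combining: Hz·J⁻¹·W = s⁻¹ · (kg⁻¹·m⁻²·s²) · (kg·m²·s⁻³) = s⁻².
Both reduce to s⁻².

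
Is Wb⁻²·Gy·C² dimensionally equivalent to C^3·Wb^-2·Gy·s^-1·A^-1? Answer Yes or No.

Yes

Left side:
  Wb = kg·m²·s⁻²·A⁻¹.
  So Wb⁻² = kg⁻²·m⁻⁴·s⁴·A².
  Gy = m²·s⁻².
  C = s·A.
  So C² = s²·A².
  Combining: Wb⁻²·Gy·C² = (kg⁻²·m⁻⁴·s⁴·A²) · (m²·s⁻²) · (s²·A²) = kg⁻²·m⁻²·s⁴·A⁴.
Right side:
  C = A·s = s·A (charge = current × time).
  So C³ = s³·A³.
  Wb = V·s (flux: a volt is a weber per second),
      = kg·m²·s⁻²·A⁻¹.
  So Wb⁻² = kg⁻²·m⁻⁴·s⁴·A².
  Gy = J/kg (absorbed dose = energy per mass),
      = m²·s⁻².
  Combining: C³·Wb⁻²·Gy·s⁻¹·A⁻¹ = (s³·A³) · (kg⁻²·m⁻⁴·s⁴·A²) · (m²·s⁻²) · s⁻¹ · A⁻¹ = kg⁻²·m⁻²·s⁴·A⁴.
Both reduce to kg⁻²·m⁻²·s⁴·A⁴.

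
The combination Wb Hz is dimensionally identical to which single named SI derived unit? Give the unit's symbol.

Wb = kg·m²·s⁻²·A⁻¹.
Hz = s⁻¹.
Combining: Wb·Hz = (kg·m²·s⁻²·A⁻¹) · s⁻¹ = kg·m²·s⁻³·A⁻¹.
kg·m²·s⁻³·A⁻¹ is the base-SI form of the volt.

V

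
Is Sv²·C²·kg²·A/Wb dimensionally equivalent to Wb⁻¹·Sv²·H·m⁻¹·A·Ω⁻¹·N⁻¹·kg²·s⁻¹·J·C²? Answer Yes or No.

Yes

Left side:
  Sv = J/kg (equivalent dose = energy per mass),
      = m²·s⁻².
  So Sv² = m⁴·s⁻⁴.
  Wb = V·s (flux: a volt is a weber per second),
      = kg·m²·s⁻²·A⁻¹.
  So Wb⁻¹ = kg⁻¹·m⁻²·s²·A.
  C = A·s = s·A (charge = current × time).
  So C² = s²·A².
  Combining: Sv²·Wb⁻¹·C²·kg²·A = (m⁴·s⁻⁴) · (kg⁻¹·m⁻²·s²·A) · (s²·A²) · kg² · A = kg·m²·A⁴.
Right side:
  Wb = kg·m²·s⁻²·A⁻¹.
  So Wb⁻¹ = kg⁻¹·m⁻²·s²·A.
  Sv = m²·s⁻².
  So Sv² = m⁴·s⁻⁴.
  H = kg·m²·s⁻²·A⁻².
  Ω = kg·m²·s⁻³·A⁻².
  So Ω⁻¹ = kg⁻¹·m⁻²·s³·A².
  N = kg·m·s⁻².
  So N⁻¹ = kg⁻¹·m⁻¹·s².
  J = kg·m²·s⁻².
  C = s·A.
  So C² = s²·A².
  Combining: Wb⁻¹·Sv²·H·m⁻¹·A·Ω⁻¹·N⁻¹·kg²·s⁻¹·J·C² = (kg⁻¹·m⁻²·s²·A) · (m⁴·s⁻⁴) · (kg·m²·s⁻²·A⁻²) · m⁻¹ · A · (kg⁻¹·m⁻²·s³·A²) · (kg⁻¹·m⁻¹·s²) · kg² · s⁻¹ · (kg·m²·s⁻²) · (s²·A²) = kg·m²·A⁴.
Both reduce to kg·m²·A⁴.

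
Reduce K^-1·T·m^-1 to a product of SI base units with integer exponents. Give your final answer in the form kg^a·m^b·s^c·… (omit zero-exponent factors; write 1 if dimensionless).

T = kg·s⁻²·A⁻¹.
Combining: K⁻¹·T·m⁻¹ = K⁻¹ · (kg·s⁻²·A⁻¹) · m⁻¹ = kg·m⁻¹·s⁻²·A⁻¹·K⁻¹.

kg·m⁻¹·s⁻²·A⁻¹·K⁻¹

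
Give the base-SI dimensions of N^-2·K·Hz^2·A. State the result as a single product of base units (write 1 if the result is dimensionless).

kg⁻²·m⁻²·s²·A·K

N = kg·m·s⁻².
So N⁻² = kg⁻²·m⁻²·s⁴.
Hz = s⁻¹.
So Hz² = s⁻².
Combining: N⁻²·K·Hz²·A = (kg⁻²·m⁻²·s⁴) · K · s⁻² · A = kg⁻²·m⁻²·s²·A·K.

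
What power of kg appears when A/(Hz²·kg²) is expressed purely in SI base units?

Hz = 1/s = s⁻¹ (frequency is cycles per second).
So Hz⁻² = s².
Combining: A·Hz⁻²·kg⁻² = A · s² · kg⁻² = kg⁻²·s²·A.
The exponent of kg is -2.

-2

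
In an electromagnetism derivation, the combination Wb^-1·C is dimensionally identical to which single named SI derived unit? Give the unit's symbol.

S

Wb = V·s (flux: a volt is a weber per second),
    = kg·m²·s⁻²·A⁻¹.
So Wb⁻¹ = kg⁻¹·m⁻²·s²·A.
C = A·s = s·A (charge = current × time).
Combining: Wb⁻¹·C = (kg⁻¹·m⁻²·s²·A) · (s·A) = kg⁻¹·m⁻²·s³·A².
kg⁻¹·m⁻²·s³·A² is the base-SI form of the siemens.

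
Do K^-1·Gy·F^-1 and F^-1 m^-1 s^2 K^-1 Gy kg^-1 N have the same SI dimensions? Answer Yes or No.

Left side:
  Gy = J/kg (absorbed dose = energy per mass),
      = m²·s⁻².
  F = C/V (capacitance = charge per voltage),
      = A·s/(kg·m²·s⁻³·A⁻¹) (substituting C and V),
      = kg⁻¹·m⁻²·s⁴·A².
  So F⁻¹ = kg·m²·s⁻⁴·A⁻².
  Combining: K⁻¹·Gy·F⁻¹ = K⁻¹ · (m²·s⁻²) · (kg·m²·s⁻⁴·A⁻²) = kg·m⁴·s⁻⁶·A⁻²·K⁻¹.
Right side:
  F = C/V (capacitance = charge per voltage),
      = A·s/(kg·m²·s⁻³·A⁻¹) (substituting C and V),
      = kg⁻¹·m⁻²·s⁴·A².
  So F⁻¹ = kg·m²·s⁻⁴·A⁻².
  Gy = J/kg (absorbed dose = energy per mass),
      = m²·s⁻².
  N = kg·m/s² = kg·m·s⁻² (force = mass × acceleration).
  Combining: F⁻¹·m⁻¹·s²·K⁻¹·Gy·kg⁻¹·N = (kg·m²·s⁻⁴·A⁻²) · m⁻¹ · s² · K⁻¹ · (m²·s⁻²) · kg⁻¹ · (kg·m·s⁻²) = kg·m⁴·s⁻⁶·A⁻²·K⁻¹.
Both reduce to kg·m⁴·s⁻⁶·A⁻²·K⁻¹.

Yes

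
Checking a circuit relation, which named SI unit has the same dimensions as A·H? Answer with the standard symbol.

Wb

H = kg·m²·s⁻²·A⁻².
Combining: A·H = A · (kg·m²·s⁻²·A⁻²) = kg·m²·s⁻²·A⁻¹.
kg·m²·s⁻²·A⁻¹ is the base-SI form of the weber.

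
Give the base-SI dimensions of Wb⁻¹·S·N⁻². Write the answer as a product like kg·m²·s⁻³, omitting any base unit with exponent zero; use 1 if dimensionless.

kg⁻⁴·m⁻⁶·s⁹·A³

Wb = kg·m²·s⁻²·A⁻¹.
So Wb⁻¹ = kg⁻¹·m⁻²·s²·A.
S = kg⁻¹·m⁻²·s³·A².
N = kg·m·s⁻².
So N⁻² = kg⁻²·m⁻²·s⁴.
Combining: Wb⁻¹·S·N⁻² = (kg⁻¹·m⁻²·s²·A) · (kg⁻¹·m⁻²·s³·A²) · (kg⁻²·m⁻²·s⁴) = kg⁻⁴·m⁻⁶·s⁹·A³.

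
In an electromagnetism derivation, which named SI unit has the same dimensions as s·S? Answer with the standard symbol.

S = 1/Ω (conductance is reciprocal resistance),
    = kg⁻¹·m⁻²·s³·A².
Combining: s·S = s · (kg⁻¹·m⁻²·s³·A²) = kg⁻¹·m⁻²·s⁴·A².
kg⁻¹·m⁻²·s⁴·A² is the base-SI form of the farad.

F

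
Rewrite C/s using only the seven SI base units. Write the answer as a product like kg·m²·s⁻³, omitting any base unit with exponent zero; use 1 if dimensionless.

A

C = s·A.
Combining: s⁻¹·C = s⁻¹ · (s·A) = A.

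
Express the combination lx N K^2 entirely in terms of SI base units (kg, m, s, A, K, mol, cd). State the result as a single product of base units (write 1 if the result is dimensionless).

kg·m⁻¹·s⁻²·K²·cd

lx = lm/m² (illuminance = luminous flux per area),
    = m⁻²·cd.
N = kg·m/s² = kg·m·s⁻² (force = mass × acceleration).
Combining: lx·N·K² = (m⁻²·cd) · (kg·m·s⁻²) · K² = kg·m⁻¹·s⁻²·K²·cd.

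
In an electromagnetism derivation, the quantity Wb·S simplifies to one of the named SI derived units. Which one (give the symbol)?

C

Wb = kg·m²·s⁻²·A⁻¹.
S = kg⁻¹·m⁻²·s³·A².
Combining: Wb·S = (kg·m²·s⁻²·A⁻¹) · (kg⁻¹·m⁻²·s³·A²) = s·A.
s·A is the base-SI form of the coulomb.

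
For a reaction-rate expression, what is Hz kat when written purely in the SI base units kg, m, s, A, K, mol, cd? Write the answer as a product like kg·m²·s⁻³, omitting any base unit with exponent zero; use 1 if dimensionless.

Hz = s⁻¹.
kat = s⁻¹·mol.
Combining: Hz·kat = s⁻¹ · (s⁻¹·mol) = s⁻²·mol.

s⁻²·mol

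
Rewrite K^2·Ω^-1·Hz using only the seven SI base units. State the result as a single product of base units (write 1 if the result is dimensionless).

kg⁻¹·m⁻²·s²·A²·K²

Ω = V/A (resistance = voltage per current),
    = kg·m²·s⁻³·A⁻².
So Ω⁻¹ = kg⁻¹·m⁻²·s³·A².
Hz = 1/s = s⁻¹ (frequency is cycles per second).
Combining: K²·Ω⁻¹·Hz = K² · (kg⁻¹·m⁻²·s³·A²) · s⁻¹ = kg⁻¹·m⁻²·s²·A²·K².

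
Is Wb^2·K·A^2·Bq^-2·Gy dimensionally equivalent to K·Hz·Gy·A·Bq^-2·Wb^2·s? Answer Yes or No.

No

Left side:
  Wb = kg·m²·s⁻²·A⁻¹.
  So Wb² = kg²·m⁴·s⁻⁴·A⁻².
  Bq = s⁻¹.
  So Bq⁻² = s².
  Gy = m²·s⁻².
  Combining: Wb²·K·A²·Bq⁻²·Gy = (kg²·m⁴·s⁻⁴·A⁻²) · K · A² · s² · (m²·s⁻²) = kg²·m⁶·s⁻⁴·K.
Right side:
  Hz = 1/s = s⁻¹ (frequency is cycles per second).
  Gy = J/kg (absorbed dose = energy per mass),
      = m²·s⁻².
  Bq = 1/s = s⁻¹ (activity is decays per second).
  So Bq⁻² = s².
  Wb = V·s (flux: a volt is a weber per second),
      = kg·m²·s⁻²·A⁻¹.
  So Wb² = kg²·m⁴·s⁻⁴·A⁻².
  Combining: K·Hz·Gy·A·Bq⁻²·Wb²·s = K · s⁻¹ · (m²·s⁻²) · A · s² · (kg²·m⁴·s⁻⁴·A⁻²) · s = kg²·m⁶·s⁻⁴·A⁻¹·K.
Left is kg²·m⁶·s⁻⁴·K; right is kg²·m⁶·s⁻⁴·A⁻¹·K — different.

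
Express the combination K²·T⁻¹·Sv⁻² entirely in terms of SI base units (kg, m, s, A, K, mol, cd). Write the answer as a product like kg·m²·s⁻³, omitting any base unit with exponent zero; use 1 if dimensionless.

T = Wb/m² (flux density = flux per area),
    = kg·s⁻²·A⁻¹.
So T⁻¹ = kg⁻¹·s²·A.
Sv = J/kg (equivalent dose = energy per mass),
    = m²·s⁻².
So Sv⁻² = m⁻⁴·s⁴.
Combining: K²·T⁻¹·Sv⁻² = K² · (kg⁻¹·s²·A) · (m⁻⁴·s⁴) = kg⁻¹·m⁻⁴·s⁶·A·K².

kg⁻¹·m⁻⁴·s⁶·A·K²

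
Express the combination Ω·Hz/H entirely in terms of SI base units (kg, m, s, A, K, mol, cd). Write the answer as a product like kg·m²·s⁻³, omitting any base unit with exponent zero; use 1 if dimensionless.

Ω = kg·m²·s⁻³·A⁻².
H = kg·m²·s⁻²·A⁻².
So H⁻¹ = kg⁻¹·m⁻²·s²·A².
Hz = s⁻¹.
Combining: Ω·H⁻¹·Hz = (kg·m²·s⁻³·A⁻²) · (kg⁻¹·m⁻²·s²·A²) · s⁻¹ = s⁻².

s⁻²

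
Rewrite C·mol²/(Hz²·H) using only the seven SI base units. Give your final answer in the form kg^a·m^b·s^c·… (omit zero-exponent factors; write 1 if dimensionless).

C = s·A.
Hz = s⁻¹.
So Hz⁻² = s².
H = kg·m²·s⁻²·A⁻².
So H⁻¹ = kg⁻¹·m⁻²·s²·A².
Combining: C·Hz⁻²·H⁻¹·mol² = (s·A) · s² · (kg⁻¹·m⁻²·s²·A²) · mol² = kg⁻¹·m⁻²·s⁵·A³·mol².

kg⁻¹·m⁻²·s⁵·A³·mol²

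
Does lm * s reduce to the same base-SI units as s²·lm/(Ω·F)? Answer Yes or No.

Yes

Left side:
  lm = cd·sr = cd (luminous flux; sr is dimensionless).
  Combining: lm·s = cd · s = s·cd.
Right side:
  Ω = V/A (resistance = voltage per current),
      = kg·m²·s⁻³·A⁻².
  So Ω⁻¹ = kg⁻¹·m⁻²·s³·A².
  lm = cd·sr = cd (luminous flux; sr is dimensionless).
  F = C/V (capacitance = charge per voltage),
      = A·s/(kg·m²·s⁻³·A⁻¹) (substituting C and V),
      = kg⁻¹·m⁻²·s⁴·A².
  So F⁻¹ = kg·m²·s⁻⁴·A⁻².
  Combining: s²·Ω⁻¹·lm·F⁻¹ = s² · (kg⁻¹·m⁻²·s³·A²) · cd · (kg·m²·s⁻⁴·A⁻²) = s·cd.
Both reduce to s·cd.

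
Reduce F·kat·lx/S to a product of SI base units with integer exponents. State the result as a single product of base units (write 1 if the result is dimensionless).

F = C/V (capacitance = charge per voltage),
    = A·s/(kg·m²·s⁻³·A⁻¹) (substituting C and V),
    = kg⁻¹·m⁻²·s⁴·A².
kat = mol/s = s⁻¹·mol (catalytic activity).
S = 1/Ω (conductance is reciprocal resistance),
    = kg⁻¹·m⁻²·s³·A².
So S⁻¹ = kg·m²·s⁻³·A⁻².
lx = lm/m² (illuminance = luminous flux per area),
    = m⁻²·cd.
Combining: F·kat·S⁻¹·lx = (kg⁻¹·m⁻²·s⁴·A²) · (s⁻¹·mol) · (kg·m²·s⁻³·A⁻²) · (m⁻²·cd) = m⁻²·mol·cd.

m⁻²·mol·cd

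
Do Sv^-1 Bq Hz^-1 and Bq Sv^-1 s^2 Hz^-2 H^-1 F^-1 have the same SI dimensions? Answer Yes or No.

Left side:
  Sv = m²·s⁻².
  So Sv⁻¹ = m⁻²·s².
  Bq = s⁻¹.
  Hz = s⁻¹.
  So Hz⁻¹ = s.
  Combining: Sv⁻¹·Bq·Hz⁻¹ = (m⁻²·s²) · s⁻¹ · s = m⁻²·s².
Right side:
  Bq = 1/s = s⁻¹ (activity is decays per second).
  Sv = J/kg (equivalent dose = energy per mass),
      = m²·s⁻².
  So Sv⁻¹ = m⁻²·s².
  Hz = 1/s = s⁻¹ (frequency is cycles per second).
  So Hz⁻² = s².
  H = Wb/A (inductance = flux per current),
      = kg·m²·s⁻²·A⁻².
  So H⁻¹ = kg⁻¹·m⁻²·s²·A².
  F = C/V (capacitance = charge per voltage),
      = A·s/(kg·m²·s⁻³·A⁻¹) (substituting C and V),
      = kg⁻¹·m⁻²·s⁴·A².
  So F⁻¹ = kg·m²·s⁻⁴·A⁻².
  Combining: Bq·Sv⁻¹·s²·Hz⁻²·H⁻¹·F⁻¹ = s⁻¹ · (m⁻²·s²) · s² · s² · (kg⁻¹·m⁻²·s²·A²) · (kg·m²·s⁻⁴·A⁻²) = m⁻²·s³.
Left is m⁻²·s²; right is m⁻²·s³ — different.

No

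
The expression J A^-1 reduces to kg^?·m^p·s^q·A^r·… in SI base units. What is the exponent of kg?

1

J = N·m (work = force × distance),
    = kg·m²·s⁻².
Combining: J·A⁻¹ = (kg·m²·s⁻²) · A⁻¹ = kg·m²·s⁻²·A⁻¹.
The exponent of kg is 1.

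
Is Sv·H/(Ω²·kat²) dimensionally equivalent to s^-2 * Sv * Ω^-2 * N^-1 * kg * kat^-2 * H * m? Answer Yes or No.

Left side:
  Sv = J/kg (equivalent dose = energy per mass),
      = m²·s⁻².
  H = Wb/A (inductance = flux per current),
      = kg·m²·s⁻²·A⁻².
  Ω = V/A (resistance = voltage per current),
      = kg·m²·s⁻³·A⁻².
  So Ω⁻² = kg⁻²·m⁻⁴·s⁶·A⁴.
  kat = mol/s = s⁻¹·mol (catalytic activity).
  So kat⁻² = s²·mol⁻².
  Combining: Sv·H·Ω⁻²·kat⁻² = (m²·s⁻²) · (kg·m²·s⁻²·A⁻²) · (kg⁻²·m⁻⁴·s⁶·A⁴) · (s²·mol⁻²) = kg⁻¹·s⁴·A²·mol⁻².
Right side:
  Sv = J/kg (equivalent dose = energy per mass),
      = m²·s⁻².
  Ω = V/A (resistance = voltage per current),
      = kg·m²·s⁻³·A⁻².
  So Ω⁻² = kg⁻²·m⁻⁴·s⁶·A⁴.
  N = kg·m/s² = kg·m·s⁻² (force = mass × acceleration).
  So N⁻¹ = kg⁻¹·m⁻¹·s².
  kat = mol/s = s⁻¹·mol (catalytic activity).
  So kat⁻² = s²·mol⁻².
  H = Wb/A (inductance = flux per current),
      = kg·m²·s⁻²·A⁻².
  Combining: s⁻²·Sv·Ω⁻²·N⁻¹·kg·kat⁻²·H·m = s⁻² · (m²·s⁻²) · (kg⁻²·m⁻⁴·s⁶·A⁴) · (kg⁻¹·m⁻¹·s²) · kg · (s²·mol⁻²) · (kg·m²·s⁻²·A⁻²) · m = kg⁻¹·s⁴·A²·mol⁻².
Both reduce to kg⁻¹·s⁴·A²·mol⁻².

Yes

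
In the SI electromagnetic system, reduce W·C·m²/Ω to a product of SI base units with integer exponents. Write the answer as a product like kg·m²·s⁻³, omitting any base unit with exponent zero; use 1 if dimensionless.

W = J/s (power = energy per time),
    = kg·m²·s⁻³.
C = A·s = s·A (charge = current × time).
Ω = V/A (resistance = voltage per current),
    = kg·m²·s⁻³·A⁻².
So Ω⁻¹ = kg⁻¹·m⁻²·s³·A².
Combining: W·C·Ω⁻¹·m² = (kg·m²·s⁻³) · (s·A) · (kg⁻¹·m⁻²·s³·A²) · m² = m²·s·A³.

m²·s·A³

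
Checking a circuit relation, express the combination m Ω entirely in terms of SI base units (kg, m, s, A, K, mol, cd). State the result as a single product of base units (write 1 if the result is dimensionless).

Ω = V/A (resistance = voltage per current),
    = kg·m²·s⁻³·A⁻².
Combining: m·Ω = m · (kg·m²·s⁻³·A⁻²) = kg·m³·s⁻³·A⁻².

kg·m³·s⁻³·A⁻²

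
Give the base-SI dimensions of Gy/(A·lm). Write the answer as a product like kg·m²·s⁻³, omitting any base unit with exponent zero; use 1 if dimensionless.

lm = cd.
So lm⁻¹ = cd⁻¹.
Gy = m²·s⁻².
Combining: A⁻¹·lm⁻¹·Gy = A⁻¹ · cd⁻¹ · (m²·s⁻²) = m²·s⁻²·A⁻¹·cd⁻¹.

m²·s⁻²·A⁻¹·cd⁻¹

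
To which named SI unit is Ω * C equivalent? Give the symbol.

Wb

Ω = kg·m²·s⁻³·A⁻².
C = s·A.
Combining: Ω·C = (kg·m²·s⁻³·A⁻²) · (s·A) = kg·m²·s⁻²·A⁻¹.
kg·m²·s⁻²·A⁻¹ is the base-SI form of the weber.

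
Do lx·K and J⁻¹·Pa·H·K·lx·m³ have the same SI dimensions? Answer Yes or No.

No

Left side:
  lx = lm/m² (illuminance = luminous flux per area),
      = m⁻²·cd.
  Combining: lx·K = (m⁻²·cd) · K = m⁻²·K·cd.
Right side:
  J = N·m (work = force × distance),
      = kg·m²·s⁻².
  So J⁻¹ = kg⁻¹·m⁻²·s².
  Pa = N/m² (pressure = force per area),
      = kg·m⁻¹·s⁻².
  H = Wb/A (inductance = flux per current),
      = kg·m²·s⁻²·A⁻².
  lx = lm/m² (illuminance = luminous flux per area),
      = m⁻²·cd.
  Combining: J⁻¹·Pa·H·K·lx·m³ = (kg⁻¹·m⁻²·s²) · (kg·m⁻¹·s⁻²) · (kg·m²·s⁻²·A⁻²) · K · (m⁻²·cd) · m³ = kg·s⁻²·A⁻²·K·cd.
Left is m⁻²·K·cd; right is kg·s⁻²·A⁻²·K·cd — different.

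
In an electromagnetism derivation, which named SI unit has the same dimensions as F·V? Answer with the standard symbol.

F = kg⁻¹·m⁻²·s⁴·A².
V = kg·m²·s⁻³·A⁻¹.
Combining: F·V = (kg⁻¹·m⁻²·s⁴·A²) · (kg·m²·s⁻³·A⁻¹) = s·A.
s·A is the base-SI form of the coulomb.

C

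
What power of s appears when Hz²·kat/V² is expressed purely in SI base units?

Hz = 1/s = s⁻¹ (frequency is cycles per second).
So Hz² = s⁻².
kat = mol/s = s⁻¹·mol (catalytic activity).
V = W/A (potential = power per current),
    = kg·m²·s⁻³·A⁻¹.
So V⁻² = kg⁻²·m⁻⁴·s⁶·A².
Combining: Hz²·kat·V⁻² = s⁻² · (s⁻¹·mol) · (kg⁻²·m⁻⁴·s⁶·A²) = kg⁻²·m⁻⁴·s³·A²·mol.
The exponent of s is 3.

3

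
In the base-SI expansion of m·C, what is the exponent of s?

1

C = A·s = s·A (charge = current × time).
Combining: m·C = m · (s·A) = m·s·A.
The exponent of s is 1.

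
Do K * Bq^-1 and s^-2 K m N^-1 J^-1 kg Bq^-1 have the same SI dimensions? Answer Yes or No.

Left side:
  Bq = 1/s = s⁻¹ (activity is decays per second).
  So Bq⁻¹ = s.
  Combining: K·Bq⁻¹ = K · s = s·K.
Right side:
  N = kg·m·s⁻².
  So N⁻¹ = kg⁻¹·m⁻¹·s².
  J = kg·m²·s⁻².
  So J⁻¹ = kg⁻¹·m⁻²·s².
  Bq = s⁻¹.
  So Bq⁻¹ = s.
  Combining: s⁻²·K·m·N⁻¹·J⁻¹·kg·Bq⁻¹ = s⁻² · K · m · (kg⁻¹·m⁻¹·s²) · (kg⁻¹·m⁻²·s²) · kg · s = kg⁻¹·m⁻²·s³·K.
Left is s·K; right is kg⁻¹·m⁻²·s³·K — different.

No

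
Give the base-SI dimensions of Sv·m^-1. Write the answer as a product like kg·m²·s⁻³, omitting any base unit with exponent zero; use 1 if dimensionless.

m·s⁻²

Sv = m²·s⁻².
Combining: Sv·m⁻¹ = (m²·s⁻²) · m⁻¹ = m·s⁻².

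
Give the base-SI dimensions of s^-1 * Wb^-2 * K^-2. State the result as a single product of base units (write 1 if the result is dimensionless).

Wb = V·s (flux: a volt is a weber per second),
    = kg·m²·s⁻²·A⁻¹.
So Wb⁻² = kg⁻²·m⁻⁴·s⁴·A².
Combining: s⁻¹·Wb⁻²·K⁻² = s⁻¹ · (kg⁻²·m⁻⁴·s⁴·A²) · K⁻² = kg⁻²·m⁻⁴·s³·A²·K⁻².

kg⁻²·m⁻⁴·s³·A²·K⁻²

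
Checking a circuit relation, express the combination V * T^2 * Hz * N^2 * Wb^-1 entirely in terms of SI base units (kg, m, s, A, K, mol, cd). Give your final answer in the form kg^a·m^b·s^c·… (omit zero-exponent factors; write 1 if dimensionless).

kg⁴·m²·s⁻¹⁰·A⁻²

V = W/A (potential = power per current),
    = kg·m²·s⁻³·A⁻¹.
T = Wb/m² (flux density = flux per area),
    = kg·s⁻²·A⁻¹.
So T² = kg²·s⁻⁴·A⁻².
Hz = 1/s = s⁻¹ (frequency is cycles per second).
N = kg·m/s² = kg·m·s⁻² (force = mass × acceleration).
So N² = kg²·m²·s⁻⁴.
Wb = V·s (flux: a volt is a weber per second),
    = kg·m²·s⁻²·A⁻¹.
So Wb⁻¹ = kg⁻¹·m⁻²·s²·A.
Combining: V·T²·Hz·N²·Wb⁻¹ = (kg·m²·s⁻³·A⁻¹) · (kg²·s⁻⁴·A⁻²) · s⁻¹ · (kg²·m²·s⁻⁴) · (kg⁻¹·m⁻²·s²·A) = kg⁴·m²·s⁻¹⁰·A⁻².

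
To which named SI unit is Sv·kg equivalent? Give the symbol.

J

Sv = J/kg (equivalent dose = energy per mass),
    = m²·s⁻².
Combining: Sv·kg = (m²·s⁻²) · kg = kg·m²·s⁻².
kg·m²·s⁻² is the base-SI form of the joule.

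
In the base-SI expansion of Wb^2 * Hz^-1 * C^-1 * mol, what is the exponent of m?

4

Wb = V·s (flux: a volt is a weber per second),
    = kg·m²·s⁻²·A⁻¹.
So Wb² = kg²·m⁴·s⁻⁴·A⁻².
Hz = 1/s = s⁻¹ (frequency is cycles per second).
So Hz⁻¹ = s.
C = A·s = s·A (charge = current × time).
So C⁻¹ = s⁻¹·A⁻¹.
Combining: Wb²·Hz⁻¹·C⁻¹·mol = (kg²·m⁴·s⁻⁴·A⁻²) · s · (s⁻¹·A⁻¹) · mol = kg²·m⁴·s⁻⁴·A⁻³·mol.
The exponent of m is 4.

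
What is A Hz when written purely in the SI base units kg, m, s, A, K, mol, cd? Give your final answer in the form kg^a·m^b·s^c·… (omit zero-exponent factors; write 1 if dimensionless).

s⁻¹·A

Hz = s⁻¹.
Combining: A·Hz = A · s⁻¹ = s⁻¹·A.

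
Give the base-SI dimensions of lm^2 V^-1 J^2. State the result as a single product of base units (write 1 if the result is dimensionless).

lm = cd.
So lm² = cd².
V = kg·m²·s⁻³·A⁻¹.
So V⁻¹ = kg⁻¹·m⁻²·s³·A.
J = kg·m²·s⁻².
So J² = kg²·m⁴·s⁻⁴.
Combining: lm²·V⁻¹·J² = cd² · (kg⁻¹·m⁻²·s³·A) · (kg²·m⁴·s⁻⁴) = kg·m²·s⁻¹·A·cd².

kg·m²·s⁻¹·A·cd²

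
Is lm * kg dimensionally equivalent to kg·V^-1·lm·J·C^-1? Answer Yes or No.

Yes

Left side:
  lm = cd·sr = cd (luminous flux; sr is dimensionless).
  Combining: lm·kg = cd · kg = kg·cd.
Right side:
  V = kg·m²·s⁻³·A⁻¹.
  So V⁻¹ = kg⁻¹·m⁻²·s³·A.
  lm = cd.
  J = kg·m²·s⁻².
  C = s·A.
  So C⁻¹ = s⁻¹·A⁻¹.
  Combining: kg·V⁻¹·lm·J·C⁻¹ = kg · (kg⁻¹·m⁻²·s³·A) · cd · (kg·m²·s⁻²) · (s⁻¹·A⁻¹) = kg·cd.
Both reduce to kg·cd.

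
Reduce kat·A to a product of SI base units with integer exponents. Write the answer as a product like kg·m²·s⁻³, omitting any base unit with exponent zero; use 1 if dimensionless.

kat = mol/s = s⁻¹·mol (catalytic activity).
Combining: kat·A = (s⁻¹·mol) · A = s⁻¹·A·mol.

s⁻¹·A·mol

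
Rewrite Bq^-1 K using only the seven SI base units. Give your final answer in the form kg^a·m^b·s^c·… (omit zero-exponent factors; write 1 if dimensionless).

Bq = s⁻¹.
So Bq⁻¹ = s.
Combining: Bq⁻¹·K = s · K = s·K.

s·K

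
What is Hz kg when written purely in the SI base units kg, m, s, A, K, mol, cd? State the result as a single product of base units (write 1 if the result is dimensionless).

Hz = 1/s = s⁻¹ (frequency is cycles per second).
Combining: Hz·kg = s⁻¹ · kg = kg·s⁻¹.

kg·s⁻¹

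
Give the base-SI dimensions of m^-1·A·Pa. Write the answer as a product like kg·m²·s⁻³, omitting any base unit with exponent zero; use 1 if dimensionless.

Pa = kg·m⁻¹·s⁻².
Combining: m⁻¹·A·Pa = m⁻¹ · A · (kg·m⁻¹·s⁻²) = kg·m⁻²·s⁻²·A.

kg·m⁻²·s⁻²·A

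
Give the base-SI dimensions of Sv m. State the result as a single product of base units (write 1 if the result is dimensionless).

m³·s⁻²

Sv = m²·s⁻².
Combining: Sv·m = (m²·s⁻²) · m = m³·s⁻².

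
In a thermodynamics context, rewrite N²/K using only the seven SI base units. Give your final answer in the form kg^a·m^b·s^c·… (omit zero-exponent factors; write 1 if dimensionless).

N = kg·m·s⁻².
So N² = kg²·m²·s⁻⁴.
Combining: K⁻¹·N² = K⁻¹ · (kg²·m²·s⁻⁴) = kg²·m²·s⁻⁴·K⁻¹.

kg²·m²·s⁻⁴·K⁻¹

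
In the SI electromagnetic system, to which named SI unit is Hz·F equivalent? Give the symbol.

Hz = 1/s = s⁻¹ (frequency is cycles per second).
F = C/V (capacitance = charge per voltage),
    = A·s/(kg·m²·s⁻³·A⁻¹) (substituting C and V),
    = kg⁻¹·m⁻²·s⁴·A².
Combining: Hz·F = s⁻¹ · (kg⁻¹·m⁻²·s⁴·A²) = kg⁻¹·m⁻²·s³·A².
kg⁻¹·m⁻²·s³·A² is the base-SI form of the siemens.

S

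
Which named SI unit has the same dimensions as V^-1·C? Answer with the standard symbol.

F

V = W/A (potential = power per current),
    = kg·m²·s⁻³·A⁻¹.
So V⁻¹ = kg⁻¹·m⁻²·s³·A.
C = A·s = s·A (charge = current × time).
Combining: V⁻¹·C = (kg⁻¹·m⁻²·s³·A) · (s·A) = kg⁻¹·m⁻²·s⁴·A².
kg⁻¹·m⁻²·s⁴·A² is the base-SI form of the farad.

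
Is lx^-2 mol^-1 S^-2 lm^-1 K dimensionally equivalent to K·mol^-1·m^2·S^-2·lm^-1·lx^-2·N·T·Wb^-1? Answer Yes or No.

No

Left side:
  lx = lm/m² (illuminance = luminous flux per area),
      = m⁻²·cd.
  So lx⁻² = m⁴·cd⁻².
  S = 1/Ω (conductance is reciprocal resistance),
      = kg⁻¹·m⁻²·s³·A².
  So S⁻² = kg²·m⁴·s⁻⁶·A⁻⁴.
  lm = cd·sr = cd (luminous flux; sr is dimensionless).
  So lm⁻¹ = cd⁻¹.
  Combining: lx⁻²·mol⁻¹·S⁻²·lm⁻¹·K = (m⁴·cd⁻²) · mol⁻¹ · (kg²·m⁴·s⁻⁶·A⁻⁴) · cd⁻¹ · K = kg²·m⁸·s⁻⁶·A⁻⁴·K·mol⁻¹·cd⁻³.
Right side:
  S = 1/Ω (conductance is reciprocal resistance),
      = kg⁻¹·m⁻²·s³·A².
  So S⁻² = kg²·m⁴·s⁻⁶·A⁻⁴.
  lm = cd·sr = cd (luminous flux; sr is dimensionless).
  So lm⁻¹ = cd⁻¹.
  lx = lm/m² (illuminance = luminous flux per area),
      = m⁻²·cd.
  So lx⁻² = m⁴·cd⁻².
  N = kg·m/s² = kg·m·s⁻² (force = mass × acceleration).
  T = Wb/m² (flux density = flux per area),
      = kg·s⁻²·A⁻¹.
  Wb = V·s (flux: a volt is a weber per second),
      = kg·m²·s⁻²·A⁻¹.
  So Wb⁻¹ = kg⁻¹·m⁻²·s²·A.
  Combining: K·mol⁻¹·m²·S⁻²·lm⁻¹·lx⁻²·N·T·Wb⁻¹ = K · mol⁻¹ · m² · (kg²·m⁴·s⁻⁶·A⁻⁴) · cd⁻¹ · (m⁴·cd⁻²) · (kg·m·s⁻²) · (kg·s⁻²·A⁻¹) · (kg⁻¹·m⁻²·s²·A) = kg³·m⁹·s⁻⁸·A⁻⁴·K·mol⁻¹·cd⁻³.
Left is kg²·m⁸·s⁻⁶·A⁻⁴·K·mol⁻¹·cd⁻³; right is kg³·m⁹·s⁻⁸·A⁻⁴·K·mol⁻¹·cd⁻³ — different.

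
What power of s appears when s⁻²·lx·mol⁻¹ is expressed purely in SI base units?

-2

lx = m⁻²·cd.
Combining: s⁻²·lx·mol⁻¹ = s⁻² · (m⁻²·cd) · mol⁻¹ = m⁻²·s⁻²·mol⁻¹·cd.
The exponent of s is -2.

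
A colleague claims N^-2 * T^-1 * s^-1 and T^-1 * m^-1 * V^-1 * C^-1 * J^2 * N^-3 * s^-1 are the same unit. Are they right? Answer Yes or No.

Yes

Left side:
  N = kg·m·s⁻².
  So N⁻² = kg⁻²·m⁻²·s⁴.
  T = kg·s⁻²·A⁻¹.
  So T⁻¹ = kg⁻¹·s²·A.
  Combining: N⁻²·T⁻¹·s⁻¹ = (kg⁻²·m⁻²·s⁴) · (kg⁻¹·s²·A) · s⁻¹ = kg⁻³·m⁻²·s⁵·A.
Right side:
  T = Wb/m² (flux density = flux per area),
      = kg·s⁻²·A⁻¹.
  So T⁻¹ = kg⁻¹·s²·A.
  V = W/A (potential = power per current),
      = kg·m²·s⁻³·A⁻¹.
  So V⁻¹ = kg⁻¹·m⁻²·s³·A.
  C = A·s = s·A (charge = current × time).
  So C⁻¹ = s⁻¹·A⁻¹.
  J = N·m (work = force × distance),
      = kg·m²·s⁻².
  So J² = kg²·m⁴·s⁻⁴.
  N = kg·m/s² = kg·m·s⁻² (force = mass × acceleration).
  So N⁻³ = kg⁻³·m⁻³·s⁶.
  Combining: T⁻¹·m⁻¹·V⁻¹·C⁻¹·J²·N⁻³·s⁻¹ = (kg⁻¹·s²·A) · m⁻¹ · (kg⁻¹·m⁻²·s³·A) · (s⁻¹·A⁻¹) · (kg²·m⁴·s⁻⁴) · (kg⁻³·m⁻³·s⁶) · s⁻¹ = kg⁻³·m⁻²·s⁵·A.
Both reduce to kg⁻³·m⁻²·s⁵·A.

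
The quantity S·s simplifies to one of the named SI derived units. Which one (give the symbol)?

F

S = kg⁻¹·m⁻²·s³·A².
Combining: S·s = (kg⁻¹·m⁻²·s³·A²) · s = kg⁻¹·m⁻²·s⁴·A².
kg⁻¹·m⁻²·s⁴·A² is the base-SI form of the farad.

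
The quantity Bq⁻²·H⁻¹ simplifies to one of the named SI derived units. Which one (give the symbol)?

F

Bq = s⁻¹.
So Bq⁻² = s².
H = kg·m²·s⁻²·A⁻².
So H⁻¹ = kg⁻¹·m⁻²·s²·A².
Combining: Bq⁻²·H⁻¹ = s² · (kg⁻¹·m⁻²·s²·A²) = kg⁻¹·m⁻²·s⁴·A².
kg⁻¹·m⁻²·s⁴·A² is the base-SI form of the farad.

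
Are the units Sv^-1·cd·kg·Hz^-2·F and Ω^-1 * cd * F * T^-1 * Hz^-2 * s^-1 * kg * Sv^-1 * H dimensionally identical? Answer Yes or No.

Left side:
  Sv = J/kg (equivalent dose = energy per mass),
      = m²·s⁻².
  So Sv⁻¹ = m⁻²·s².
  Hz = 1/s = s⁻¹ (frequency is cycles per second).
  So Hz⁻² = s².
  F = C/V (capacitance = charge per voltage),
      = A·s/(kg·m²·s⁻³·A⁻¹) (substituting C and V),
      = kg⁻¹·m⁻²·s⁴·A².
  Combining: Sv⁻¹·cd·kg·Hz⁻²·F = (m⁻²·s²) · cd · kg · s² · (kg⁻¹·m⁻²·s⁴·A²) = m⁻⁴·s⁸·A²·cd.
Right side:
  Ω = kg·m²·s⁻³·A⁻².
  So Ω⁻¹ = kg⁻¹·m⁻²·s³·A².
  F = kg⁻¹·m⁻²·s⁴·A².
  T = kg·s⁻²·A⁻¹.
  So T⁻¹ = kg⁻¹·s²·A.
  Hz = s⁻¹.
  So Hz⁻² = s².
  Sv = m²·s⁻².
  So Sv⁻¹ = m⁻²·s².
  H = kg·m²·s⁻²·A⁻².
  Combining: Ω⁻¹·cd·F·T⁻¹·Hz⁻²·s⁻¹·kg·Sv⁻¹·H = (kg⁻¹·m⁻²·s³·A²) · cd · (kg⁻¹·m⁻²·s⁴·A²) · (kg⁻¹·s²·A) · s² · s⁻¹ · kg · (m⁻²·s²) · (kg·m²·s⁻²·A⁻²) = kg⁻¹·m⁻⁴·s¹⁰·A³·cd.
Left is m⁻⁴·s⁸·A²·cd; right is kg⁻¹·m⁻⁴·s¹⁰·A³·cd — different.

No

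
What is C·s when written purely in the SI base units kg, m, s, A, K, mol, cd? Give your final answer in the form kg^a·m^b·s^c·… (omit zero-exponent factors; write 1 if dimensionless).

C = A·s = s·A (charge = current × time).
Combining: C·s = (s·A) · s = s²·A.

s²·A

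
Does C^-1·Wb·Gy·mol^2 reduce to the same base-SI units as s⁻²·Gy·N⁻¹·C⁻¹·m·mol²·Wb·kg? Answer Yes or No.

Left side:
  C = s·A.
  So C⁻¹ = s⁻¹·A⁻¹.
  Wb = kg·m²·s⁻²·A⁻¹.
  Gy = m²·s⁻².
  Combining: C⁻¹·Wb·Gy·mol² = (s⁻¹·A⁻¹) · (kg·m²·s⁻²·A⁻¹) · (m²·s⁻²) · mol² = kg·m⁴·s⁻⁵·A⁻²·mol².
Right side:
  Gy = J/kg (absorbed dose = energy per mass),
      = m²·s⁻².
  N = kg·m/s² = kg·m·s⁻² (force = mass × acceleration).
  So N⁻¹ = kg⁻¹·m⁻¹·s².
  C = A·s = s·A (charge = current × time).
  So C⁻¹ = s⁻¹·A⁻¹.
  Wb = V·s (flux: a volt is a weber per second),
      = kg·m²·s⁻²·A⁻¹.
  Combining: s⁻²·Gy·N⁻¹·C⁻¹·m·mol²·Wb·kg = s⁻² · (m²·s⁻²) · (kg⁻¹·m⁻¹·s²) · (s⁻¹·A⁻¹) · m · mol² · (kg·m²·s⁻²·A⁻¹) · kg = kg·m⁴·s⁻⁵·A⁻²·mol².
Both reduce to kg·m⁴·s⁻⁵·A⁻²·mol².

Yes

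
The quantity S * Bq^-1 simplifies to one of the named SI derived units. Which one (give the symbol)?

S = kg⁻¹·m⁻²·s³·A².
Bq = s⁻¹.
So Bq⁻¹ = s.
Combining: S·Bq⁻¹ = (kg⁻¹·m⁻²·s³·A²) · s = kg⁻¹·m⁻²·s⁴·A².
kg⁻¹·m⁻²·s⁴·A² is the base-SI form of the farad.

F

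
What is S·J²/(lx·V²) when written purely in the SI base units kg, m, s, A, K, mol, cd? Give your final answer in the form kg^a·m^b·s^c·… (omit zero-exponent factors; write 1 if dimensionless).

kg⁻¹·s⁵·A⁴·cd⁻¹

S = kg⁻¹·m⁻²·s³·A².
lx = m⁻²·cd.
So lx⁻¹ = m²·cd⁻¹.
V = kg·m²·s⁻³·A⁻¹.
So V⁻² = kg⁻²·m⁻⁴·s⁶·A².
J = kg·m²·s⁻².
So J² = kg²·m⁴·s⁻⁴.
Combining: S·lx⁻¹·V⁻²·J² = (kg⁻¹·m⁻²·s³·A²) · (m²·cd⁻¹) · (kg⁻²·m⁻⁴·s⁶·A²) · (kg²·m⁴·s⁻⁴) = kg⁻¹·s⁵·A⁴·cd⁻¹.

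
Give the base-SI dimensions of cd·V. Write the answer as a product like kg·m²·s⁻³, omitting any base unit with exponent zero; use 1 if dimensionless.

kg·m²·s⁻³·A⁻¹·cd

V = kg·m²·s⁻³·A⁻¹.
Combining: cd·V = cd · (kg·m²·s⁻³·A⁻¹) = kg·m²·s⁻³·A⁻¹·cd.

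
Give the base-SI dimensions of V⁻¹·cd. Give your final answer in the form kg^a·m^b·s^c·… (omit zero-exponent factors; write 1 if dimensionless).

V = W/A (potential = power per current),
    = kg·m²·s⁻³·A⁻¹.
So V⁻¹ = kg⁻¹·m⁻²·s³·A.
Combining: V⁻¹·cd = (kg⁻¹·m⁻²·s³·A) · cd = kg⁻¹·m⁻²·s³·A·cd.

kg⁻¹·m⁻²·s³·A·cd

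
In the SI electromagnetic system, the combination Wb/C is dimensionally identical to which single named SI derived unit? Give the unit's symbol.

C = A·s = s·A (charge = current × time).
So C⁻¹ = s⁻¹·A⁻¹.
Wb = V·s (flux: a volt is a weber per second),
    = kg·m²·s⁻²·A⁻¹.
Combining: C⁻¹·Wb = (s⁻¹·A⁻¹) · (kg·m²·s⁻²·A⁻¹) = kg·m²·s⁻³·A⁻².
kg·m²·s⁻³·A⁻² is the base-SI form of the ohm.

Ω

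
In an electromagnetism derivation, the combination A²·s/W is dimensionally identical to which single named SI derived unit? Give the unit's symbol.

W = J/s (power = energy per time),
    = kg·m²·s⁻³.
So W⁻¹ = kg⁻¹·m⁻²·s³.
Combining: A²·s·W⁻¹ = A² · s · (kg⁻¹·m⁻²·s³) = kg⁻¹·m⁻²·s⁴·A².
kg⁻¹·m⁻²·s⁴·A² is the base-SI form of the farad.

F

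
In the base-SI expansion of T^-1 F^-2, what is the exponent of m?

4

T = Wb/m² (flux density = flux per area),
    = kg·s⁻²·A⁻¹.
So T⁻¹ = kg⁻¹·s²·A.
F = C/V (capacitance = charge per voltage),
    = A·s/(kg·m²·s⁻³·A⁻¹) (substituting C and V),
    = kg⁻¹·m⁻²·s⁴·A².
So F⁻² = kg²·m⁴·s⁻⁸·A⁻⁴.
Combining: T⁻¹·F⁻² = (kg⁻¹·s²·A) · (kg²·m⁴·s⁻⁸·A⁻⁴) = kg·m⁴·s⁻⁶·A⁻³.
The exponent of m is 4.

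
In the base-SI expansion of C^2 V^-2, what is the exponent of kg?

C = s·A.
So C² = s²·A².
V = kg·m²·s⁻³·A⁻¹.
So V⁻² = kg⁻²·m⁻⁴·s⁶·A².
Combining: C²·V⁻² = (s²·A²) · (kg⁻²·m⁻⁴·s⁶·A²) = kg⁻²·m⁻⁴·s⁸·A⁴.
The exponent of kg is -2.

-2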